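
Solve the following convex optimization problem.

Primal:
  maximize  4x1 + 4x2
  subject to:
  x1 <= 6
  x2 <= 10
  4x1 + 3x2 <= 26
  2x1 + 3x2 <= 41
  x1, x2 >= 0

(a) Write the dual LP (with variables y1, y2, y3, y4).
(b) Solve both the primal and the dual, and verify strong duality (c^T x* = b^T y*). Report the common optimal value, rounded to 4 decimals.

The standard primal-dual pair for 'max c^T x s.t. A x <= b, x >= 0' is:
  Dual:  min b^T y  s.t.  A^T y >= c,  y >= 0.

So the dual LP is:
  minimize  6y1 + 10y2 + 26y3 + 41y4
  subject to:
    y1 + 4y3 + 2y4 >= 4
    y2 + 3y3 + 3y4 >= 4
    y1, y2, y3, y4 >= 0

Solving the primal: x* = (0, 8.6667).
  primal value c^T x* = 34.6667.
Solving the dual: y* = (0, 0, 1.3333, 0).
  dual value b^T y* = 34.6667.
Strong duality: c^T x* = b^T y*. Confirmed.

34.6667


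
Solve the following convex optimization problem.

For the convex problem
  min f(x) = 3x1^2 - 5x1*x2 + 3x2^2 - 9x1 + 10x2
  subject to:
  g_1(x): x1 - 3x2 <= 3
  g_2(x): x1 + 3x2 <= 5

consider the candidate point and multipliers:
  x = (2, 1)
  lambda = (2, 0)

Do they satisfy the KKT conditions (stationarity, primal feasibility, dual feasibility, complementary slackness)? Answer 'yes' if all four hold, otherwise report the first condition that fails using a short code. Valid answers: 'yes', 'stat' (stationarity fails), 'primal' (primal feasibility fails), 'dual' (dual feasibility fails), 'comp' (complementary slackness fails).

Gradient of f: grad f(x) = Q x + c = (-2, 6)
Constraint values g_i(x) = a_i^T x - b_i:
  g_1((2, 1)) = -4
  g_2((2, 1)) = 0
Stationarity residual: grad f(x) + sum_i lambda_i a_i = (0, 0)
  -> stationarity OK
Primal feasibility (all g_i <= 0): OK
Dual feasibility (all lambda_i >= 0): OK
Complementary slackness (lambda_i * g_i(x) = 0 for all i): FAILS

Verdict: the first failing condition is complementary_slackness -> comp.

comp


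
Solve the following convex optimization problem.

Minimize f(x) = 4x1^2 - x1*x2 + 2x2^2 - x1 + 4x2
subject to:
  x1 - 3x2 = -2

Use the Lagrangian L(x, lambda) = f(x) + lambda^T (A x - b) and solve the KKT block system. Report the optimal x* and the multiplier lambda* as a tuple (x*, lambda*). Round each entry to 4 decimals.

Form the Lagrangian:
  L(x, lambda) = (1/2) x^T Q x + c^T x + lambda^T (A x - b)
Stationarity (grad_x L = 0): Q x + c + A^T lambda = 0.
Primal feasibility: A x = b.

This gives the KKT block system:
  [ Q   A^T ] [ x     ]   [-c ]
  [ A    0  ] [ lambda ] = [ b ]

Solving the linear system:
  x*      = (-0.0714, 0.6429)
  lambda* = (2.2143)
  f(x*)   = 3.5357

x* = (-0.0714, 0.6429), lambda* = (2.2143)


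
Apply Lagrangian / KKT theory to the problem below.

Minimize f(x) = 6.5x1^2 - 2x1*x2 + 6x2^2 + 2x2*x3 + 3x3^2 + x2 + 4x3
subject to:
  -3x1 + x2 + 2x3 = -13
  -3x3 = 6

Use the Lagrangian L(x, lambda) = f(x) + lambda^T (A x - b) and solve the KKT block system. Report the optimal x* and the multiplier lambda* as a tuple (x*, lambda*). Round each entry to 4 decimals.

Form the Lagrangian:
  L(x, lambda) = (1/2) x^T Q x + c^T x + lambda^T (A x - b)
Stationarity (grad_x L = 0): Q x + c + A^T lambda = 0.
Primal feasibility: A x = b.

This gives the KKT block system:
  [ Q   A^T ] [ x     ]   [-c ]
  [ A    0  ] [ lambda ] = [ b ]

Solving the linear system:
  x*      = (2.8899, -0.3303, -2)
  lambda* = (12.7431, 5.6086)
  f(x*)   = 61.8394

x* = (2.8899, -0.3303, -2), lambda* = (12.7431, 5.6086)


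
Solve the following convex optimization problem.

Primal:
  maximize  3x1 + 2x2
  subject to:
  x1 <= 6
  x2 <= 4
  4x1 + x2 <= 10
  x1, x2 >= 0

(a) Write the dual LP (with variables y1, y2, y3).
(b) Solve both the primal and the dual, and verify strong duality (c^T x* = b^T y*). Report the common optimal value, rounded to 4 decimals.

The standard primal-dual pair for 'max c^T x s.t. A x <= b, x >= 0' is:
  Dual:  min b^T y  s.t.  A^T y >= c,  y >= 0.

So the dual LP is:
  minimize  6y1 + 4y2 + 10y3
  subject to:
    y1 + 4y3 >= 3
    y2 + y3 >= 2
    y1, y2, y3 >= 0

Solving the primal: x* = (1.5, 4).
  primal value c^T x* = 12.5.
Solving the dual: y* = (0, 1.25, 0.75).
  dual value b^T y* = 12.5.
Strong duality: c^T x* = b^T y*. Confirmed.

12.5


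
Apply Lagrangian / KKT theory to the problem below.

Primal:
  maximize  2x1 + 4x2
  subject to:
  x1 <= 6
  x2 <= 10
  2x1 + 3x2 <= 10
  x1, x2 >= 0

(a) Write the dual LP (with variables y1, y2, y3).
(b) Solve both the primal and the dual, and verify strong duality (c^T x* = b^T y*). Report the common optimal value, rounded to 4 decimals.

The standard primal-dual pair for 'max c^T x s.t. A x <= b, x >= 0' is:
  Dual:  min b^T y  s.t.  A^T y >= c,  y >= 0.

So the dual LP is:
  minimize  6y1 + 10y2 + 10y3
  subject to:
    y1 + 2y3 >= 2
    y2 + 3y3 >= 4
    y1, y2, y3 >= 0

Solving the primal: x* = (0, 3.3333).
  primal value c^T x* = 13.3333.
Solving the dual: y* = (0, 0, 1.3333).
  dual value b^T y* = 13.3333.
Strong duality: c^T x* = b^T y*. Confirmed.

13.3333


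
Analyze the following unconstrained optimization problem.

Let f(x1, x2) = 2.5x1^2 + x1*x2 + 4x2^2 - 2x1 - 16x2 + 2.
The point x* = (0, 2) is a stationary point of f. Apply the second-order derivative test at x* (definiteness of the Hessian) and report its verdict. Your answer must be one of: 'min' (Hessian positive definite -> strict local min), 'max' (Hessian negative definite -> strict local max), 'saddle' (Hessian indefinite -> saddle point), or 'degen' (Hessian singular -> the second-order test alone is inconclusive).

Compute the Hessian H = grad^2 f:
  H = [[5, 1], [1, 8]]
Verify stationarity: grad f(x*) = H x* + g = (0, 0).
Eigenvalues of H: 4.6972, 8.3028.
Both eigenvalues > 0, so H is positive definite -> x* is a strict local min.

min


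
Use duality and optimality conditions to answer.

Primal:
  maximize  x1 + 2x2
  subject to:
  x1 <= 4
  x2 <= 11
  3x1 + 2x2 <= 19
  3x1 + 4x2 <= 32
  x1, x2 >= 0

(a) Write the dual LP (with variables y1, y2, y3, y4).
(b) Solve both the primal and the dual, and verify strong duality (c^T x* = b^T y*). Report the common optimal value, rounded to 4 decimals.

The standard primal-dual pair for 'max c^T x s.t. A x <= b, x >= 0' is:
  Dual:  min b^T y  s.t.  A^T y >= c,  y >= 0.

So the dual LP is:
  minimize  4y1 + 11y2 + 19y3 + 32y4
  subject to:
    y1 + 3y3 + 3y4 >= 1
    y2 + 2y3 + 4y4 >= 2
    y1, y2, y3, y4 >= 0

Solving the primal: x* = (0, 8).
  primal value c^T x* = 16.
Solving the dual: y* = (0, 0, 0, 0.5).
  dual value b^T y* = 16.
Strong duality: c^T x* = b^T y*. Confirmed.

16


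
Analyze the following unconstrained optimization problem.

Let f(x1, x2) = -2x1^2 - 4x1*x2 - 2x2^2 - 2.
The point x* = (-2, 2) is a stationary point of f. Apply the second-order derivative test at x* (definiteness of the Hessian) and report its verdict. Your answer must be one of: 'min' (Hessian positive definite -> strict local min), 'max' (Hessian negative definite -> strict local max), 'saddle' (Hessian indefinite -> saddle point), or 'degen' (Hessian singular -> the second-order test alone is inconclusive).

Compute the Hessian H = grad^2 f:
  H = [[-4, -4], [-4, -4]]
Verify stationarity: grad f(x*) = H x* + g = (0, 0).
Eigenvalues of H: -8, 0.
H has a zero eigenvalue (singular; negative semidefinite but not definite), so H is neither positive definite, negative definite, nor indefinite. The second-order test alone is inconclusive -> degen.
(Indeed, f is constant along the null direction of H through x*, so x* is not a strict local extremum.)

degen


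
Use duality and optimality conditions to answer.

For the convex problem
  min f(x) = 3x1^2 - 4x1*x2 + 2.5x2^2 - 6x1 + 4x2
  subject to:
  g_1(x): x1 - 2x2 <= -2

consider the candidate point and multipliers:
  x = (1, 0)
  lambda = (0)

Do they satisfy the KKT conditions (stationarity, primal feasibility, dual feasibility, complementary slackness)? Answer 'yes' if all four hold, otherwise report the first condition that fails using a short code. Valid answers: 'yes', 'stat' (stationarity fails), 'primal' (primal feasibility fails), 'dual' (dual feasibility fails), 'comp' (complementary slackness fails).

Gradient of f: grad f(x) = Q x + c = (0, 0)
Constraint values g_i(x) = a_i^T x - b_i:
  g_1((1, 0)) = 3
Stationarity residual: grad f(x) + sum_i lambda_i a_i = (0, 0)
  -> stationarity OK
Primal feasibility (all g_i <= 0): FAILS
Dual feasibility (all lambda_i >= 0): OK
Complementary slackness (lambda_i * g_i(x) = 0 for all i): OK

Verdict: the first failing condition is primal_feasibility -> primal.

primal


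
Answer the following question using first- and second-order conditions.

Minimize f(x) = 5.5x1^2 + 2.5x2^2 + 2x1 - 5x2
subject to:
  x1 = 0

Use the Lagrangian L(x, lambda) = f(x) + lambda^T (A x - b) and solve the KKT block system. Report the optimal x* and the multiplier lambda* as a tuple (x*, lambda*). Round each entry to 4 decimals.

Form the Lagrangian:
  L(x, lambda) = (1/2) x^T Q x + c^T x + lambda^T (A x - b)
Stationarity (grad_x L = 0): Q x + c + A^T lambda = 0.
Primal feasibility: A x = b.

This gives the KKT block system:
  [ Q   A^T ] [ x     ]   [-c ]
  [ A    0  ] [ lambda ] = [ b ]

Solving the linear system:
  x*      = (0, 1)
  lambda* = (-2)
  f(x*)   = -2.5

x* = (0, 1), lambda* = (-2)


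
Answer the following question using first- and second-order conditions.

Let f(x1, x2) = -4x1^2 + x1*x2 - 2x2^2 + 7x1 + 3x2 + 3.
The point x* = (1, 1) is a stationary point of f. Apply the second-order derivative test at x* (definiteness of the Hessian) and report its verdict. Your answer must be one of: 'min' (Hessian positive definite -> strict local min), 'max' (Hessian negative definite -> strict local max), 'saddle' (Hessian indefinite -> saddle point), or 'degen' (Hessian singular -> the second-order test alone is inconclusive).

Compute the Hessian H = grad^2 f:
  H = [[-8, 1], [1, -4]]
Verify stationarity: grad f(x*) = H x* + g = (0, 0).
Eigenvalues of H: -8.2361, -3.7639.
Both eigenvalues < 0, so H is negative definite -> x* is a strict local max.

max


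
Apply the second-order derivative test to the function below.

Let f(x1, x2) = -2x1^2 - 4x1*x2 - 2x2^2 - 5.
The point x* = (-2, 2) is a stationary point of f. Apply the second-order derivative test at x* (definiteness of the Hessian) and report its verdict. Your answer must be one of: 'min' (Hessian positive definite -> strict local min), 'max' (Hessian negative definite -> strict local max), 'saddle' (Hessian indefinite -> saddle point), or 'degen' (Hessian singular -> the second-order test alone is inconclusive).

Compute the Hessian H = grad^2 f:
  H = [[-4, -4], [-4, -4]]
Verify stationarity: grad f(x*) = H x* + g = (0, 0).
Eigenvalues of H: -8, 0.
H has a zero eigenvalue (singular; negative semidefinite but not definite), so H is neither positive definite, negative definite, nor indefinite. The second-order test alone is inconclusive -> degen.
(Indeed, f is constant along the null direction of H through x*, so x* is not a strict local extremum.)

degen


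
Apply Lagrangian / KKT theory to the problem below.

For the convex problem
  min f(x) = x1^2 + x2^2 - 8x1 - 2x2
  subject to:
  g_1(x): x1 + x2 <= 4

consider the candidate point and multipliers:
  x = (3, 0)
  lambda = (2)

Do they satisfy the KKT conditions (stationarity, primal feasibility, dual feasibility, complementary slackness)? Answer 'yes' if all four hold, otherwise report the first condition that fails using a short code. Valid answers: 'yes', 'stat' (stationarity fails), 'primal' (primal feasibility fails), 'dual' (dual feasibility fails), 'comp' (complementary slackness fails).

Gradient of f: grad f(x) = Q x + c = (-2, -2)
Constraint values g_i(x) = a_i^T x - b_i:
  g_1((3, 0)) = -1
Stationarity residual: grad f(x) + sum_i lambda_i a_i = (0, 0)
  -> stationarity OK
Primal feasibility (all g_i <= 0): OK
Dual feasibility (all lambda_i >= 0): OK
Complementary slackness (lambda_i * g_i(x) = 0 for all i): FAILS

Verdict: the first failing condition is complementary_slackness -> comp.

comp


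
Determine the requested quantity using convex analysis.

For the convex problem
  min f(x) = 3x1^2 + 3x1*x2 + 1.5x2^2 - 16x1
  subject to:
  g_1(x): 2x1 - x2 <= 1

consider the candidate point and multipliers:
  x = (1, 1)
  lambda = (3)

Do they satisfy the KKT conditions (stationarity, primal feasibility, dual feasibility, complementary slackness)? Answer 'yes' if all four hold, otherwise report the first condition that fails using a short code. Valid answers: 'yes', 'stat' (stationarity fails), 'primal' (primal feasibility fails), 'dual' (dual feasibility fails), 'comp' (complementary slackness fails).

Gradient of f: grad f(x) = Q x + c = (-7, 6)
Constraint values g_i(x) = a_i^T x - b_i:
  g_1((1, 1)) = 0
Stationarity residual: grad f(x) + sum_i lambda_i a_i = (-1, 3)
  -> stationarity FAILS
Primal feasibility (all g_i <= 0): OK
Dual feasibility (all lambda_i >= 0): OK
Complementary slackness (lambda_i * g_i(x) = 0 for all i): OK

Verdict: the first failing condition is stationarity -> stat.

stat


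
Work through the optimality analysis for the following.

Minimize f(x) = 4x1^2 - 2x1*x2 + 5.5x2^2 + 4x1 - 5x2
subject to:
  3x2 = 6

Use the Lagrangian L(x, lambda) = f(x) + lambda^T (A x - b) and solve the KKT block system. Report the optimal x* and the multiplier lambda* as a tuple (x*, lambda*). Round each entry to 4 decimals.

Form the Lagrangian:
  L(x, lambda) = (1/2) x^T Q x + c^T x + lambda^T (A x - b)
Stationarity (grad_x L = 0): Q x + c + A^T lambda = 0.
Primal feasibility: A x = b.

This gives the KKT block system:
  [ Q   A^T ] [ x     ]   [-c ]
  [ A    0  ] [ lambda ] = [ b ]

Solving the linear system:
  x*      = (0, 2)
  lambda* = (-5.6667)
  f(x*)   = 12

x* = (0, 2), lambda* = (-5.6667)


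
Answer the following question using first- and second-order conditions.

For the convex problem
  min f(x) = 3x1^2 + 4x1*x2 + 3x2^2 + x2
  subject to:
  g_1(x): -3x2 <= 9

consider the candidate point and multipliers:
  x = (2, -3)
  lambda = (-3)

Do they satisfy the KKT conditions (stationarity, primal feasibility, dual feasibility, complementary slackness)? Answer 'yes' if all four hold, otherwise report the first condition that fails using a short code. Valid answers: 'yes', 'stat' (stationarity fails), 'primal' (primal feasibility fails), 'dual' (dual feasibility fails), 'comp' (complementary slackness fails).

Gradient of f: grad f(x) = Q x + c = (0, -9)
Constraint values g_i(x) = a_i^T x - b_i:
  g_1((2, -3)) = 0
Stationarity residual: grad f(x) + sum_i lambda_i a_i = (0, 0)
  -> stationarity OK
Primal feasibility (all g_i <= 0): OK
Dual feasibility (all lambda_i >= 0): FAILS
Complementary slackness (lambda_i * g_i(x) = 0 for all i): OK

Verdict: the first failing condition is dual_feasibility -> dual.

dual


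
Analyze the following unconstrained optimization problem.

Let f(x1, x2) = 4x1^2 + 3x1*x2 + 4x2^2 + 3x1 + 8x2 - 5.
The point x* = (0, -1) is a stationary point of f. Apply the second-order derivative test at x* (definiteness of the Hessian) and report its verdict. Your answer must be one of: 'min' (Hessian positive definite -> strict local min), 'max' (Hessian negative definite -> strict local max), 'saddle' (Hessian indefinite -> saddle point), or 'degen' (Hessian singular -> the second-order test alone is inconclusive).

Compute the Hessian H = grad^2 f:
  H = [[8, 3], [3, 8]]
Verify stationarity: grad f(x*) = H x* + g = (0, 0).
Eigenvalues of H: 5, 11.
Both eigenvalues > 0, so H is positive definite -> x* is a strict local min.

min


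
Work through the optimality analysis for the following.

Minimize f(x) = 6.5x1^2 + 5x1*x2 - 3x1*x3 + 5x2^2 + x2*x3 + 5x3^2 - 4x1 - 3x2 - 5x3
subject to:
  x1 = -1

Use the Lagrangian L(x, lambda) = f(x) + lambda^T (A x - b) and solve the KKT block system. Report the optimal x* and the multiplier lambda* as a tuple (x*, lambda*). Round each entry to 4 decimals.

Form the Lagrangian:
  L(x, lambda) = (1/2) x^T Q x + c^T x + lambda^T (A x - b)
Stationarity (grad_x L = 0): Q x + c + A^T lambda = 0.
Primal feasibility: A x = b.

This gives the KKT block system:
  [ Q   A^T ] [ x     ]   [-c ]
  [ A    0  ] [ lambda ] = [ b ]

Solving the linear system:
  x*      = (-1, 0.7879, 0.1212)
  lambda* = (13.4242)
  f(x*)   = 7.2273

x* = (-1, 0.7879, 0.1212), lambda* = (13.4242)


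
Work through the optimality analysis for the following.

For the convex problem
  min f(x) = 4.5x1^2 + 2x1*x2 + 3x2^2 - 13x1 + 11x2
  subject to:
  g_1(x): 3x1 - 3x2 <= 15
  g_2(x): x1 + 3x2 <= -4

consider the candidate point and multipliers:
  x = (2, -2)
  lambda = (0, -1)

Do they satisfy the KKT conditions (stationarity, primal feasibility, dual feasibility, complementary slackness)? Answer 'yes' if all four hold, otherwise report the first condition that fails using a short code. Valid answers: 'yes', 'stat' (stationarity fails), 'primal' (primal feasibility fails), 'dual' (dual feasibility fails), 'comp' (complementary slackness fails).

Gradient of f: grad f(x) = Q x + c = (1, 3)
Constraint values g_i(x) = a_i^T x - b_i:
  g_1((2, -2)) = -3
  g_2((2, -2)) = 0
Stationarity residual: grad f(x) + sum_i lambda_i a_i = (0, 0)
  -> stationarity OK
Primal feasibility (all g_i <= 0): OK
Dual feasibility (all lambda_i >= 0): FAILS
Complementary slackness (lambda_i * g_i(x) = 0 for all i): OK

Verdict: the first failing condition is dual_feasibility -> dual.

dual


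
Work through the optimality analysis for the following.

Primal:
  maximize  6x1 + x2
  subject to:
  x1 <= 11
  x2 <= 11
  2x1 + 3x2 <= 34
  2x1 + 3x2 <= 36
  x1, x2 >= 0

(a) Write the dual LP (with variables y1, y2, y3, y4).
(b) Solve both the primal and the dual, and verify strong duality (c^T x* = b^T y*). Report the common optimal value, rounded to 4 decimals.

The standard primal-dual pair for 'max c^T x s.t. A x <= b, x >= 0' is:
  Dual:  min b^T y  s.t.  A^T y >= c,  y >= 0.

So the dual LP is:
  minimize  11y1 + 11y2 + 34y3 + 36y4
  subject to:
    y1 + 2y3 + 2y4 >= 6
    y2 + 3y3 + 3y4 >= 1
    y1, y2, y3, y4 >= 0

Solving the primal: x* = (11, 4).
  primal value c^T x* = 70.
Solving the dual: y* = (5.3333, 0, 0.3333, 0).
  dual value b^T y* = 70.
Strong duality: c^T x* = b^T y*. Confirmed.

70


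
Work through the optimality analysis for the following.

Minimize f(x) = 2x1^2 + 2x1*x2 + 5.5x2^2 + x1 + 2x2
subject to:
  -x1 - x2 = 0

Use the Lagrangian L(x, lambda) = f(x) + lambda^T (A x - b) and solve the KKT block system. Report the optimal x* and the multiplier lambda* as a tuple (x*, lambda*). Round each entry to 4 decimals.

Form the Lagrangian:
  L(x, lambda) = (1/2) x^T Q x + c^T x + lambda^T (A x - b)
Stationarity (grad_x L = 0): Q x + c + A^T lambda = 0.
Primal feasibility: A x = b.

This gives the KKT block system:
  [ Q   A^T ] [ x     ]   [-c ]
  [ A    0  ] [ lambda ] = [ b ]

Solving the linear system:
  x*      = (0.0909, -0.0909)
  lambda* = (1.1818)
  f(x*)   = -0.0455

x* = (0.0909, -0.0909), lambda* = (1.1818)


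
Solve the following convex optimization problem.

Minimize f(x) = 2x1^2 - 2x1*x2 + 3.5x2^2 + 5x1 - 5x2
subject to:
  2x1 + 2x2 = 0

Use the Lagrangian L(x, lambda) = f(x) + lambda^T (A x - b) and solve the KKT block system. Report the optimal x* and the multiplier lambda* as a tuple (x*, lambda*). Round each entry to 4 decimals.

Form the Lagrangian:
  L(x, lambda) = (1/2) x^T Q x + c^T x + lambda^T (A x - b)
Stationarity (grad_x L = 0): Q x + c + A^T lambda = 0.
Primal feasibility: A x = b.

This gives the KKT block system:
  [ Q   A^T ] [ x     ]   [-c ]
  [ A    0  ] [ lambda ] = [ b ]

Solving the linear system:
  x*      = (-0.6667, 0.6667)
  lambda* = (-0.5)
  f(x*)   = -3.3333

x* = (-0.6667, 0.6667), lambda* = (-0.5)


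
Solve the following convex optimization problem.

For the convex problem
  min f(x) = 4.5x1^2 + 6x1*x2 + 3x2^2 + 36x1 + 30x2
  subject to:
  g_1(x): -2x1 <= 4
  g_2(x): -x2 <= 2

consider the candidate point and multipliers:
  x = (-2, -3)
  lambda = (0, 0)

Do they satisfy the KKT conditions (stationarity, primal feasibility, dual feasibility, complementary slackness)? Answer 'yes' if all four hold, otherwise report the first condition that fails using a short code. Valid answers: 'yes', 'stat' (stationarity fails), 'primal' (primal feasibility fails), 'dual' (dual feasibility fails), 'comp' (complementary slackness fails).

Gradient of f: grad f(x) = Q x + c = (0, 0)
Constraint values g_i(x) = a_i^T x - b_i:
  g_1((-2, -3)) = 0
  g_2((-2, -3)) = 1
Stationarity residual: grad f(x) + sum_i lambda_i a_i = (0, 0)
  -> stationarity OK
Primal feasibility (all g_i <= 0): FAILS
Dual feasibility (all lambda_i >= 0): OK
Complementary slackness (lambda_i * g_i(x) = 0 for all i): OK

Verdict: the first failing condition is primal_feasibility -> primal.

primal


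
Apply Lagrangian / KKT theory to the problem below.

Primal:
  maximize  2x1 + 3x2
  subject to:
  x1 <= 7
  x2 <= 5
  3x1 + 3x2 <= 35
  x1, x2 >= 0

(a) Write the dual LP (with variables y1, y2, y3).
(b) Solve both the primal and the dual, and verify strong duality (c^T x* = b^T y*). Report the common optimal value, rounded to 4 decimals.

The standard primal-dual pair for 'max c^T x s.t. A x <= b, x >= 0' is:
  Dual:  min b^T y  s.t.  A^T y >= c,  y >= 0.

So the dual LP is:
  minimize  7y1 + 5y2 + 35y3
  subject to:
    y1 + 3y3 >= 2
    y2 + 3y3 >= 3
    y1, y2, y3 >= 0

Solving the primal: x* = (6.6667, 5).
  primal value c^T x* = 28.3333.
Solving the dual: y* = (0, 1, 0.6667).
  dual value b^T y* = 28.3333.
Strong duality: c^T x* = b^T y*. Confirmed.

28.3333


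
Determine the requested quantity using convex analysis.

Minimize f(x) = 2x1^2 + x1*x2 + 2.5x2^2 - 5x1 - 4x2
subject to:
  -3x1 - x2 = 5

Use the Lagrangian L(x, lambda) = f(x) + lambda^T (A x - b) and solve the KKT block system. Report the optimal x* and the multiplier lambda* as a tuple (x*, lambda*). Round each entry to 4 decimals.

Form the Lagrangian:
  L(x, lambda) = (1/2) x^T Q x + c^T x + lambda^T (A x - b)
Stationarity (grad_x L = 0): Q x + c + A^T lambda = 0.
Primal feasibility: A x = b.

This gives the KKT block system:
  [ Q   A^T ] [ x     ]   [-c ]
  [ A    0  ] [ lambda ] = [ b ]

Solving the linear system:
  x*      = (-1.7907, 0.3721)
  lambda* = (-3.9302)
  f(x*)   = 13.5581

x* = (-1.7907, 0.3721), lambda* = (-3.9302)


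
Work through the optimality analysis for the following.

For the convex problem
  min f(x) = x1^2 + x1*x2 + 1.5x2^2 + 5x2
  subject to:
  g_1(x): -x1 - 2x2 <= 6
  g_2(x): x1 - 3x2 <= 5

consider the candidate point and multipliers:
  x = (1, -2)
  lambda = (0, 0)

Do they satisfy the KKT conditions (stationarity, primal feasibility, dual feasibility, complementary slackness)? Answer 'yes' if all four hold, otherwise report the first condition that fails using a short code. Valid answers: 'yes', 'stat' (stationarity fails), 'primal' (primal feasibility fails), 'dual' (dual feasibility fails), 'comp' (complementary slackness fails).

Gradient of f: grad f(x) = Q x + c = (0, 0)
Constraint values g_i(x) = a_i^T x - b_i:
  g_1((1, -2)) = -3
  g_2((1, -2)) = 2
Stationarity residual: grad f(x) + sum_i lambda_i a_i = (0, 0)
  -> stationarity OK
Primal feasibility (all g_i <= 0): FAILS
Dual feasibility (all lambda_i >= 0): OK
Complementary slackness (lambda_i * g_i(x) = 0 for all i): OK

Verdict: the first failing condition is primal_feasibility -> primal.

primal


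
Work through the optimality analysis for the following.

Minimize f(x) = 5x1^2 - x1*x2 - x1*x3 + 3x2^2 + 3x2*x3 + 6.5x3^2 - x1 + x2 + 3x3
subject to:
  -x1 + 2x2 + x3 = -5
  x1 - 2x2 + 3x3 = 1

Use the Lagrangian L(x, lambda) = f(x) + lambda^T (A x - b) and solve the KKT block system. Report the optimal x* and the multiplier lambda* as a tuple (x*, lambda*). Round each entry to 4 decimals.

Form the Lagrangian:
  L(x, lambda) = (1/2) x^T Q x + c^T x + lambda^T (A x - b)
Stationarity (grad_x L = 0): Q x + c + A^T lambda = 0.
Primal feasibility: A x = b.

This gives the KKT block system:
  [ Q   A^T ] [ x     ]   [-c ]
  [ A    0  ] [ lambda ] = [ b ]

Solving the linear system:
  x*      = (0.4762, -1.7619, -1)
  lambda* = (8.8333, 2.3095)
  f(x*)   = 18.3095

x* = (0.4762, -1.7619, -1), lambda* = (8.8333, 2.3095)


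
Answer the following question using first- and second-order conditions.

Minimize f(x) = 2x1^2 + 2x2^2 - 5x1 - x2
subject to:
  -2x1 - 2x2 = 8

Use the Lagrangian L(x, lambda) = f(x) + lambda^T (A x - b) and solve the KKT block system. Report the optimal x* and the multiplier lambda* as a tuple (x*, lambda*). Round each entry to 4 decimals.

Form the Lagrangian:
  L(x, lambda) = (1/2) x^T Q x + c^T x + lambda^T (A x - b)
Stationarity (grad_x L = 0): Q x + c + A^T lambda = 0.
Primal feasibility: A x = b.

This gives the KKT block system:
  [ Q   A^T ] [ x     ]   [-c ]
  [ A    0  ] [ lambda ] = [ b ]

Solving the linear system:
  x*      = (-1.5, -2.5)
  lambda* = (-5.5)
  f(x*)   = 27

x* = (-1.5, -2.5), lambda* = (-5.5)


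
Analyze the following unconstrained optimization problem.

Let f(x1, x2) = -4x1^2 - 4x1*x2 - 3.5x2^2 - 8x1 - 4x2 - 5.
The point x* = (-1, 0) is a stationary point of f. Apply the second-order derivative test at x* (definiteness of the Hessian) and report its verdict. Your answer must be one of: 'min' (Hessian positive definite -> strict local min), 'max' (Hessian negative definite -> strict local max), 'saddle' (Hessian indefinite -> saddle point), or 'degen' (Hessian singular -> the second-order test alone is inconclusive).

Compute the Hessian H = grad^2 f:
  H = [[-8, -4], [-4, -7]]
Verify stationarity: grad f(x*) = H x* + g = (0, 0).
Eigenvalues of H: -11.5311, -3.4689.
Both eigenvalues < 0, so H is negative definite -> x* is a strict local max.

max


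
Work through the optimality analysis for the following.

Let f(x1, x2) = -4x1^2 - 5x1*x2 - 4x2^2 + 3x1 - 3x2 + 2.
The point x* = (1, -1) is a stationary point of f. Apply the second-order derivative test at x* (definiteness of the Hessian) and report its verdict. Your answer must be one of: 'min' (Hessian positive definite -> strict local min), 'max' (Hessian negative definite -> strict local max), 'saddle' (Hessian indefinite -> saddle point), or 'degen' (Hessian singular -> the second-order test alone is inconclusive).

Compute the Hessian H = grad^2 f:
  H = [[-8, -5], [-5, -8]]
Verify stationarity: grad f(x*) = H x* + g = (0, 0).
Eigenvalues of H: -13, -3.
Both eigenvalues < 0, so H is negative definite -> x* is a strict local max.

max


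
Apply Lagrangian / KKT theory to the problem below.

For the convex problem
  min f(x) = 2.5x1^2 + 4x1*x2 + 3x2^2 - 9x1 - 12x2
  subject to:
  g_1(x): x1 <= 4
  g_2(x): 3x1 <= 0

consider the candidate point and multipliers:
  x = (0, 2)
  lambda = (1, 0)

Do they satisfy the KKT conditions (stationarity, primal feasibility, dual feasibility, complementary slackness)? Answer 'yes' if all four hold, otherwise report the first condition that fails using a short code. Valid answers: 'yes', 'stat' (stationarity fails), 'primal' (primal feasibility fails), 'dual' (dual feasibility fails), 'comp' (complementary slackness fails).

Gradient of f: grad f(x) = Q x + c = (-1, 0)
Constraint values g_i(x) = a_i^T x - b_i:
  g_1((0, 2)) = -4
  g_2((0, 2)) = 0
Stationarity residual: grad f(x) + sum_i lambda_i a_i = (0, 0)
  -> stationarity OK
Primal feasibility (all g_i <= 0): OK
Dual feasibility (all lambda_i >= 0): OK
Complementary slackness (lambda_i * g_i(x) = 0 for all i): FAILS

Verdict: the first failing condition is complementary_slackness -> comp.

comp


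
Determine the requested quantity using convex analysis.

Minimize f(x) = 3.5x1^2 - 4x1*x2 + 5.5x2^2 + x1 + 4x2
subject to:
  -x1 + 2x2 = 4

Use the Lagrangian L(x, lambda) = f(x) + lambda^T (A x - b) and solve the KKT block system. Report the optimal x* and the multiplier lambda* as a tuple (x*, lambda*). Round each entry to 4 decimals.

Form the Lagrangian:
  L(x, lambda) = (1/2) x^T Q x + c^T x + lambda^T (A x - b)
Stationarity (grad_x L = 0): Q x + c + A^T lambda = 0.
Primal feasibility: A x = b.

This gives the KKT block system:
  [ Q   A^T ] [ x     ]   [-c ]
  [ A    0  ] [ lambda ] = [ b ]

Solving the linear system:
  x*      = (-1.0435, 1.4783)
  lambda* = (-12.2174)
  f(x*)   = 26.8696

x* = (-1.0435, 1.4783), lambda* = (-12.2174)


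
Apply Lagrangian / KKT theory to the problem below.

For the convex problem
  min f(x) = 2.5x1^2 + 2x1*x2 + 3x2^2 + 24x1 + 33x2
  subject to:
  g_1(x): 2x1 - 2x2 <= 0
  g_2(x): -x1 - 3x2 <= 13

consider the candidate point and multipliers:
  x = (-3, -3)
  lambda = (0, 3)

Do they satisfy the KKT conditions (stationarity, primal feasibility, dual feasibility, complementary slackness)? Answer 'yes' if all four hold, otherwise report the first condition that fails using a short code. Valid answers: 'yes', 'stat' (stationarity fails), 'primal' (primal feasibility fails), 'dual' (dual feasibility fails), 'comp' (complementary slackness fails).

Gradient of f: grad f(x) = Q x + c = (3, 9)
Constraint values g_i(x) = a_i^T x - b_i:
  g_1((-3, -3)) = 0
  g_2((-3, -3)) = -1
Stationarity residual: grad f(x) + sum_i lambda_i a_i = (0, 0)
  -> stationarity OK
Primal feasibility (all g_i <= 0): OK
Dual feasibility (all lambda_i >= 0): OK
Complementary slackness (lambda_i * g_i(x) = 0 for all i): FAILS

Verdict: the first failing condition is complementary_slackness -> comp.

comp


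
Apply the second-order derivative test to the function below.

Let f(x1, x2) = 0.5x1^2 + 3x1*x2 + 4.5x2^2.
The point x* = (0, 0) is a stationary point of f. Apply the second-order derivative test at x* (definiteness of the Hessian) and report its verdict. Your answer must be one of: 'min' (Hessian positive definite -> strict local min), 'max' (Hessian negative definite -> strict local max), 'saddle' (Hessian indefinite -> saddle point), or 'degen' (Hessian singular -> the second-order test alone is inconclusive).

Compute the Hessian H = grad^2 f:
  H = [[1, 3], [3, 9]]
Verify stationarity: grad f(x*) = H x* + g = (0, 0).
Eigenvalues of H: 0, 10.
H has a zero eigenvalue (singular; positive semidefinite but not definite), so H is neither positive definite, negative definite, nor indefinite. The second-order test alone is inconclusive -> degen.
(Indeed, f is constant along the null direction of H through x*, so x* is not a strict local extremum.)

degen


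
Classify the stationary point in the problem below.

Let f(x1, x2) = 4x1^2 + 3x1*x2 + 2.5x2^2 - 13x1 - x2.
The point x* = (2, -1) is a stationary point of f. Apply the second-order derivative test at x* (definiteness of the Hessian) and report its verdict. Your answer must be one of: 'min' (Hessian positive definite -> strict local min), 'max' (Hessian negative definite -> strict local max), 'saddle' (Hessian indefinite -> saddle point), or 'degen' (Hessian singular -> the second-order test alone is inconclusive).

Compute the Hessian H = grad^2 f:
  H = [[8, 3], [3, 5]]
Verify stationarity: grad f(x*) = H x* + g = (0, 0).
Eigenvalues of H: 3.1459, 9.8541.
Both eigenvalues > 0, so H is positive definite -> x* is a strict local min.

min


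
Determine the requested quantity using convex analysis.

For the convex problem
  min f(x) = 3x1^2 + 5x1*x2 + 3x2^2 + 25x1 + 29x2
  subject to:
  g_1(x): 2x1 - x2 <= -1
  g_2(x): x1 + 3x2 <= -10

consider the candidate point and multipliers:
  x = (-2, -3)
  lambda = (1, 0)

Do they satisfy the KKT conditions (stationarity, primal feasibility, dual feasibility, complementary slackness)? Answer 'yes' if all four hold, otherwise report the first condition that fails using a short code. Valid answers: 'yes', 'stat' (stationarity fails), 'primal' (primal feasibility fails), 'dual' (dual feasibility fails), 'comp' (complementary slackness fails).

Gradient of f: grad f(x) = Q x + c = (-2, 1)
Constraint values g_i(x) = a_i^T x - b_i:
  g_1((-2, -3)) = 0
  g_2((-2, -3)) = -1
Stationarity residual: grad f(x) + sum_i lambda_i a_i = (0, 0)
  -> stationarity OK
Primal feasibility (all g_i <= 0): OK
Dual feasibility (all lambda_i >= 0): OK
Complementary slackness (lambda_i * g_i(x) = 0 for all i): OK

Verdict: yes, KKT holds.

yes


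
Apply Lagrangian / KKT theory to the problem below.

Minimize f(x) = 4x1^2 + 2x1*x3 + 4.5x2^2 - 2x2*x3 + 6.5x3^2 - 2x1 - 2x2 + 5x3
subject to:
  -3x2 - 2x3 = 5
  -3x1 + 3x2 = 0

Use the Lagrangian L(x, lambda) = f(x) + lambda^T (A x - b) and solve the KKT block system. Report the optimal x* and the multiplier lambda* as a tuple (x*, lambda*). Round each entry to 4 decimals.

Form the Lagrangian:
  L(x, lambda) = (1/2) x^T Q x + c^T x + lambda^T (A x - b)
Stationarity (grad_x L = 0): Q x + c + A^T lambda = 0.
Primal feasibility: A x = b.

This gives the KKT block system:
  [ Q   A^T ] [ x     ]   [-c ]
  [ A    0  ] [ lambda ] = [ b ]

Solving the linear system:
  x*      = (-0.8054, -0.8054, -1.2919)
  lambda* = (-5.8973, -3.6757)
  f(x*)   = 13.1243

x* = (-0.8054, -0.8054, -1.2919), lambda* = (-5.8973, -3.6757)


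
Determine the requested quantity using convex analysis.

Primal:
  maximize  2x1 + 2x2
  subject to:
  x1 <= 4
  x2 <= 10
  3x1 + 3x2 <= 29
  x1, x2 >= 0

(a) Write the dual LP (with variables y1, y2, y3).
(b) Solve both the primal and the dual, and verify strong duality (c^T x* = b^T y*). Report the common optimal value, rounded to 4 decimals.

The standard primal-dual pair for 'max c^T x s.t. A x <= b, x >= 0' is:
  Dual:  min b^T y  s.t.  A^T y >= c,  y >= 0.

So the dual LP is:
  minimize  4y1 + 10y2 + 29y3
  subject to:
    y1 + 3y3 >= 2
    y2 + 3y3 >= 2
    y1, y2, y3 >= 0

Solving the primal: x* = (0, 9.6667).
  primal value c^T x* = 19.3333.
Solving the dual: y* = (0, 0, 0.6667).
  dual value b^T y* = 19.3333.
Strong duality: c^T x* = b^T y*. Confirmed.

19.3333


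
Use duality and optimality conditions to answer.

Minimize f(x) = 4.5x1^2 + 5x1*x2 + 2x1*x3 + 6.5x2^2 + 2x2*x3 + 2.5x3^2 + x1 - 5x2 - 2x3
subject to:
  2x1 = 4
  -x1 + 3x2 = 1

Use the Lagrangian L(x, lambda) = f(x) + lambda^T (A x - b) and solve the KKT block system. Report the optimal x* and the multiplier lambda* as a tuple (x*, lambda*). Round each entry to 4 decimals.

Form the Lagrangian:
  L(x, lambda) = (1/2) x^T Q x + c^T x + lambda^T (A x - b)
Stationarity (grad_x L = 0): Q x + c + A^T lambda = 0.
Primal feasibility: A x = b.

This gives the KKT block system:
  [ Q   A^T ] [ x     ]   [-c ]
  [ A    0  ] [ lambda ] = [ b ]

Solving the linear system:
  x*      = (2, 1, -0.8)
  lambda* = (-13.9333, -5.4667)
  f(x*)   = 29.9

x* = (2, 1, -0.8), lambda* = (-13.9333, -5.4667)


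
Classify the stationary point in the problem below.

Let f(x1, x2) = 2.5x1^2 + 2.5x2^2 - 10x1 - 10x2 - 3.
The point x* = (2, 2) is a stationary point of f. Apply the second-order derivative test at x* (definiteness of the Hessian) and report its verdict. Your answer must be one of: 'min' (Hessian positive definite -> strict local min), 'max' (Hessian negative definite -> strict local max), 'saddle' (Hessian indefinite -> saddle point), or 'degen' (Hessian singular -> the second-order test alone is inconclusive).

Compute the Hessian H = grad^2 f:
  H = [[5, 0], [0, 5]]
Verify stationarity: grad f(x*) = H x* + g = (0, 0).
Eigenvalues of H: 5, 5.
Both eigenvalues > 0, so H is positive definite -> x* is a strict local min.

min


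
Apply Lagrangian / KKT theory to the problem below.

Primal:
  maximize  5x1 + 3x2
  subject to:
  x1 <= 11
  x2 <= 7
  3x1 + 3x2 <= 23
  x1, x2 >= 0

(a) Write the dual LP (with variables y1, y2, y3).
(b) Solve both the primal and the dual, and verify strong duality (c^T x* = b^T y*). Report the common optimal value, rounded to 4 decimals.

The standard primal-dual pair for 'max c^T x s.t. A x <= b, x >= 0' is:
  Dual:  min b^T y  s.t.  A^T y >= c,  y >= 0.

So the dual LP is:
  minimize  11y1 + 7y2 + 23y3
  subject to:
    y1 + 3y3 >= 5
    y2 + 3y3 >= 3
    y1, y2, y3 >= 0

Solving the primal: x* = (7.6667, 0).
  primal value c^T x* = 38.3333.
Solving the dual: y* = (0, 0, 1.6667).
  dual value b^T y* = 38.3333.
Strong duality: c^T x* = b^T y*. Confirmed.

38.3333


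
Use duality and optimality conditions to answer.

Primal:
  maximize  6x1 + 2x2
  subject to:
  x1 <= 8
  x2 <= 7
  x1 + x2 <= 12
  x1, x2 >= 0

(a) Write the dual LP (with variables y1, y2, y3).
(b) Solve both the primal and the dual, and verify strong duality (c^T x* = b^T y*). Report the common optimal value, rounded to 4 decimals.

The standard primal-dual pair for 'max c^T x s.t. A x <= b, x >= 0' is:
  Dual:  min b^T y  s.t.  A^T y >= c,  y >= 0.

So the dual LP is:
  minimize  8y1 + 7y2 + 12y3
  subject to:
    y1 + y3 >= 6
    y2 + y3 >= 2
    y1, y2, y3 >= 0

Solving the primal: x* = (8, 4).
  primal value c^T x* = 56.
Solving the dual: y* = (4, 0, 2).
  dual value b^T y* = 56.
Strong duality: c^T x* = b^T y*. Confirmed.

56


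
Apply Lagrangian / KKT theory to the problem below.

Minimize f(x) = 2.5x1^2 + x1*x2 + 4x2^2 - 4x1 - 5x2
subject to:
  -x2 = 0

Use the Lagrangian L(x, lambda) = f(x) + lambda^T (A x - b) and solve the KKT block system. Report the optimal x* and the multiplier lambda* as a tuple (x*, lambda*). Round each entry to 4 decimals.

Form the Lagrangian:
  L(x, lambda) = (1/2) x^T Q x + c^T x + lambda^T (A x - b)
Stationarity (grad_x L = 0): Q x + c + A^T lambda = 0.
Primal feasibility: A x = b.

This gives the KKT block system:
  [ Q   A^T ] [ x     ]   [-c ]
  [ A    0  ] [ lambda ] = [ b ]

Solving the linear system:
  x*      = (0.8, 0)
  lambda* = (-4.2)
  f(x*)   = -1.6

x* = (0.8, 0), lambda* = (-4.2)


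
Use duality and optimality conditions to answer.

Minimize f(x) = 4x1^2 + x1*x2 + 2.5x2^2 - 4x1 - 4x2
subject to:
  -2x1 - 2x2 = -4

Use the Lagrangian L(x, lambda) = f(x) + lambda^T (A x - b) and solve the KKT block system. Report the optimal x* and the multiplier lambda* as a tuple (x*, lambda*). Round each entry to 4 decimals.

Form the Lagrangian:
  L(x, lambda) = (1/2) x^T Q x + c^T x + lambda^T (A x - b)
Stationarity (grad_x L = 0): Q x + c + A^T lambda = 0.
Primal feasibility: A x = b.

This gives the KKT block system:
  [ Q   A^T ] [ x     ]   [-c ]
  [ A    0  ] [ lambda ] = [ b ]

Solving the linear system:
  x*      = (0.7273, 1.2727)
  lambda* = (1.5455)
  f(x*)   = -0.9091

x* = (0.7273, 1.2727), lambda* = (1.5455)


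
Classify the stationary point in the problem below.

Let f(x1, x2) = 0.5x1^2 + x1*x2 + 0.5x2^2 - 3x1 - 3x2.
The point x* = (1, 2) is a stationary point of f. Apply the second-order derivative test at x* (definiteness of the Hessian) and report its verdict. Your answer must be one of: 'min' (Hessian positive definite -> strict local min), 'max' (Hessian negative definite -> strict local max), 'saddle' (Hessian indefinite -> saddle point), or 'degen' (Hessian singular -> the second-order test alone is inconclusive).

Compute the Hessian H = grad^2 f:
  H = [[1, 1], [1, 1]]
Verify stationarity: grad f(x*) = H x* + g = (0, 0).
Eigenvalues of H: 0, 2.
H has a zero eigenvalue (singular; positive semidefinite but not definite), so H is neither positive definite, negative definite, nor indefinite. The second-order test alone is inconclusive -> degen.
(Indeed, f is constant along the null direction of H through x*, so x* is not a strict local extremum.)

degen


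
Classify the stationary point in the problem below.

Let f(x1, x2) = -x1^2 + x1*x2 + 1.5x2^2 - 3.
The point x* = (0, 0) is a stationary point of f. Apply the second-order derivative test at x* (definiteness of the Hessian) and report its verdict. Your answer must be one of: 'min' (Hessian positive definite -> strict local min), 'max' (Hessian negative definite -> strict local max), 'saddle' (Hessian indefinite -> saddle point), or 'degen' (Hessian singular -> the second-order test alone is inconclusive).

Compute the Hessian H = grad^2 f:
  H = [[-2, 1], [1, 3]]
Verify stationarity: grad f(x*) = H x* + g = (0, 0).
Eigenvalues of H: -2.1926, 3.1926.
Eigenvalues have mixed signs, so H is indefinite -> x* is a saddle point.

saddle


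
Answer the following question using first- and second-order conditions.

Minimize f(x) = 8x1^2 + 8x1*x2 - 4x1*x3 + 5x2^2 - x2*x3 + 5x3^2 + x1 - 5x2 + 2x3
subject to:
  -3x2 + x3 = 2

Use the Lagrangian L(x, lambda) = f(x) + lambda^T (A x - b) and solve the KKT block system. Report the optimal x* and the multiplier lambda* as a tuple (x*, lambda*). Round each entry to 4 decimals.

Form the Lagrangian:
  L(x, lambda) = (1/2) x^T Q x + c^T x + lambda^T (A x - b)
Stationarity (grad_x L = 0): Q x + c + A^T lambda = 0.
Primal feasibility: A x = b.

This gives the KKT block system:
  [ Q   A^T ] [ x     ]   [-c ]
  [ A    0  ] [ lambda ] = [ b ]

Solving the linear system:
  x*      = (0.2836, -0.6156, 0.1532)
  lambda* = (-3.0134)
  f(x*)   = 4.8474

x* = (0.2836, -0.6156, 0.1532), lambda* = (-3.0134)
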